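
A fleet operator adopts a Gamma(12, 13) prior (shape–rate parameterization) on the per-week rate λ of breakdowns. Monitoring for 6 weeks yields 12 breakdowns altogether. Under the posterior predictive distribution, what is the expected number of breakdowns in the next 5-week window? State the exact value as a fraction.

120/19

Total count 12 over total exposure 6 weeks.
Posterior: α' = 12 + 12 = 24, β' = 13 + 6 = 19.
Predictive mean over a 5-week window = T·E[λ|data] = 5·24/19 = 120/19.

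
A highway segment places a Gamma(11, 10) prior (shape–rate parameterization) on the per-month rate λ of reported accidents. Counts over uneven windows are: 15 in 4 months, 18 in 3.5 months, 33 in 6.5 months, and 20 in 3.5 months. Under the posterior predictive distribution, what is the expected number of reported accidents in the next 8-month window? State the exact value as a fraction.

1552/55

Total count: 15 + 18 + 33 + 20 = 86.
Total exposure: 4 + 3.5 + 6.5 + 3.5 = 17.5 months.
Gamma(α, β) with Poisson data over total exposure Σt gives posterior Gamma(α+Σx, β+Σt) = Gamma(97, 55/2).
Predictive mean over an 8-month window = T·E[λ|data] = 8·97/(55/2) = 1552/55.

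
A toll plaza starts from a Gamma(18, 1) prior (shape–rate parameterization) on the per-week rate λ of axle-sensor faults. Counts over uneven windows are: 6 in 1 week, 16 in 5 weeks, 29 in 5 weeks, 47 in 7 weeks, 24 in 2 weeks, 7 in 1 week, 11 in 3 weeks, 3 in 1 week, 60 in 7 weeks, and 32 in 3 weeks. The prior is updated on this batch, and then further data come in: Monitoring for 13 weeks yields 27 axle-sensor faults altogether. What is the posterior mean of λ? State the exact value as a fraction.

Total count: 6 + 16 + 29 + 47 + 24 + 7 + 11 + 3 + 60 + 32 = 235.
Total exposure: 1 + 5 + 5 + 7 + 2 + 1 + 3 + 1 + 7 + 3 = 35 weeks.
After the first batch: Gamma(18 + 235, 1 + 35) = Gamma(253, 36).
Total count 27 over total exposure 13 weeks.
After the second batch: Gamma(253 + 27, 36 + 13) = Gamma(280, 49).
Posterior mean = α'/β' = 280/49 = 40/7.

40/7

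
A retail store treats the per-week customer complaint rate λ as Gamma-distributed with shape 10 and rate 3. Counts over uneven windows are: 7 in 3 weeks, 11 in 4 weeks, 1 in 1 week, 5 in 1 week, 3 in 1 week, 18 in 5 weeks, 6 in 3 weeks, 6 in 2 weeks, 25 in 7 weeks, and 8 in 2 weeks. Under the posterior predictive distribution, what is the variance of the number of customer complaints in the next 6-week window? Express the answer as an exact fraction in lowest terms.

Total count: 7 + 11 + 1 + 5 + 3 + 18 + 6 + 6 + 25 + 8 = 90.
Total exposure: 3 + 4 + 1 + 1 + 1 + 5 + 3 + 2 + 7 + 2 = 29 weeks.
Conjugate update: add total count to the shape and total exposure to the rate, giving Gamma(100, 32).
The posterior predictive for a window of length T is Negative Binomial with variance T·α'·(β'+T)/β'² = 6·100·38/1024 = 1425/64.

1425/64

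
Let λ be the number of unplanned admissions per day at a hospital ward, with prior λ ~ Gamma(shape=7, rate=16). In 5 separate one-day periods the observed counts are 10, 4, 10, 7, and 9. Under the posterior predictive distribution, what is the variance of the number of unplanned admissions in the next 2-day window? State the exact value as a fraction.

Total count: 10 + 4 + 10 + 7 + 9 = 40.
Total exposure: 5 days.
Posterior: α' = 7 + 40 = 47, β' = 16 + 5 = 21.
The posterior predictive for a window of length T is Negative Binomial with variance T·α'·(β'+T)/β'² = 2·47·23/441 = 2162/441.

2162/441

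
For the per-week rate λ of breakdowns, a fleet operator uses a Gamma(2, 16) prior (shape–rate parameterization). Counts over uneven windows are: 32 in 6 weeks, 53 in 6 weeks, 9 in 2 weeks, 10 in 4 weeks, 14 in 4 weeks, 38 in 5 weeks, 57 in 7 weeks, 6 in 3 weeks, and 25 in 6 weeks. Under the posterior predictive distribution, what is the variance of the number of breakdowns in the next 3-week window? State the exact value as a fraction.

45756/3481

Total count: 32 + 53 + 9 + 10 + 14 + 38 + 57 + 6 + 25 = 244.
Total exposure: 6 + 6 + 2 + 4 + 4 + 5 + 7 + 3 + 6 = 43 weeks.
Conjugate update: add total count to the shape and total exposure to the rate, giving Gamma(246, 59).
The posterior predictive for a window of length T is Negative Binomial with variance T·α'·(β'+T)/β'² = 3·246·62/3481 = 45756/3481.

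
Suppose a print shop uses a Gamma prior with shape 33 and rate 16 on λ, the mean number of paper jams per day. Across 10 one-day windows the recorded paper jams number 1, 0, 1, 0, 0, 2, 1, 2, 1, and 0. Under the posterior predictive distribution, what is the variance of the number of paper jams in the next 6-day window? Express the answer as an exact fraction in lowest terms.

Total count: 1 + 0 + 1 + 0 + 0 + 2 + 1 + 2 + 1 + 0 = 8.
Total exposure: 10 days.
By Gamma–Poisson conjugacy, the posterior is Gamma(α + Σx, β + Σt) = Gamma(33 + 8, 16 + 10) = Gamma(41, 26).
The posterior predictive for a window of length T is Negative Binomial with variance T·α'·(β'+T)/β'² = 6·41·32/676 = 1968/169.

1968/169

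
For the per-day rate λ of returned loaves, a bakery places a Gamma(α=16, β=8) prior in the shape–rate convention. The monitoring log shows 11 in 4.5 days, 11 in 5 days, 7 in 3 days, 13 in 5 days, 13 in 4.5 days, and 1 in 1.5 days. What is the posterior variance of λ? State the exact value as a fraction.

32/441

Total count: 11 + 11 + 7 + 13 + 13 + 1 = 56.
Total exposure: 4.5 + 5 + 3 + 5 + 4.5 + 1.5 = 23.5 days.
Conjugate update: add total count to the shape and total exposure to the rate, giving Gamma(72, 63/2).
Posterior variance = α'/β'² = 72/(3969/4) = 32/441.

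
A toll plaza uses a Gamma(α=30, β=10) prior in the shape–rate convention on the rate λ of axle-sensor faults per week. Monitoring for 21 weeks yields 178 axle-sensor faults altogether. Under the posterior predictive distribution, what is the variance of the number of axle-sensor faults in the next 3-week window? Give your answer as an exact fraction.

21216/961

Total count 178 over total exposure 21 weeks.
The Gamma prior is conjugate for the Poisson rate, so λ | data ~ Gamma(30+178, 10+21) = Gamma(208, 31).
The posterior predictive for a window of length T is Negative Binomial with variance T·α'·(β'+T)/β'² = 3·208·34/961 = 21216/961.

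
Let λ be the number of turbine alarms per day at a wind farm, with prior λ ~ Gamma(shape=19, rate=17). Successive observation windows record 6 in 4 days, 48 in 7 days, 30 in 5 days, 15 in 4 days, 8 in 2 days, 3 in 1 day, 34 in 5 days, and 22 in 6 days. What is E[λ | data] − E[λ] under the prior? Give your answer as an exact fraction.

Total count: 6 + 48 + 30 + 15 + 8 + 3 + 34 + 22 = 166.
Total exposure: 4 + 7 + 5 + 4 + 2 + 1 + 5 + 6 = 34 days.
By Gamma–Poisson conjugacy, the posterior is Gamma(α + Σx, β + Σt) = Gamma(19 + 166, 17 + 34) = Gamma(185, 51).
Posterior mean = 185/51 = 185/51; prior mean = 19/17 = 19/17. Difference = 185/51 − 19/17 = 128/51.

128/51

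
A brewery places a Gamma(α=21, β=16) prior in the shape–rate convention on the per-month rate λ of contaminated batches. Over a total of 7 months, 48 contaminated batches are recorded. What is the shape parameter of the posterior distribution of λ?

69

Total count 48 over total exposure 7 months.
The Gamma prior is conjugate for the Poisson rate, so λ | data ~ Gamma(21+48, 16+7) = Gamma(69, 23).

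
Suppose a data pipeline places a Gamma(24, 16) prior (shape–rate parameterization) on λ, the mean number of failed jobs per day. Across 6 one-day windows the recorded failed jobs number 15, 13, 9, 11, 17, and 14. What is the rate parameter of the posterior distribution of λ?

22

Total count: 15 + 13 + 9 + 11 + 17 + 14 = 79.
Total exposure: 6 days.
By Gamma–Poisson conjugacy, the posterior is Gamma(α + Σx, β + Σt) = Gamma(24 + 79, 16 + 6) = Gamma(103, 22).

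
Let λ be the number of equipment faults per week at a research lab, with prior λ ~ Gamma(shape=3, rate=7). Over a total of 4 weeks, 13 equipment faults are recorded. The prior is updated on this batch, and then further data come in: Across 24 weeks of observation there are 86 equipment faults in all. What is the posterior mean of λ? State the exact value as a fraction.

102/35

Total count 13 over total exposure 4 weeks.
After the first batch: Gamma(3 + 13, 7 + 4) = Gamma(16, 11).
Total count 86 over total exposure 24 weeks.
After the second batch: Gamma(16 + 86, 11 + 24) = Gamma(102, 35).
Posterior mean = α'/β' = 102/35.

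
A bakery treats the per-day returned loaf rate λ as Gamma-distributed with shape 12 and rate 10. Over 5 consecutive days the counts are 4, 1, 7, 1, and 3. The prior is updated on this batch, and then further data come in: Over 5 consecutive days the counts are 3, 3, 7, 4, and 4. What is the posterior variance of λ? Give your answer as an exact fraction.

Total count: 4 + 1 + 7 + 1 + 3 = 16.
Total exposure: 5 days.
After the first batch: Gamma(12 + 16, 10 + 5) = Gamma(28, 15).
Total count: 3 + 3 + 7 + 4 + 4 = 21.
Total exposure: 5 days.
After the second batch: Gamma(28 + 21, 15 + 5) = Gamma(49, 20).
Posterior variance = α'/β'² = 49/400.

49/400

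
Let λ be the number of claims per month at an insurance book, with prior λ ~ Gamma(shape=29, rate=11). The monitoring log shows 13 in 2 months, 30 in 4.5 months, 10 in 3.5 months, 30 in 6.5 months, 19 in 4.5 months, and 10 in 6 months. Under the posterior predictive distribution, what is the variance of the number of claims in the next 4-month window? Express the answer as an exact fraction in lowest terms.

Total count: 13 + 30 + 10 + 30 + 19 + 10 = 112.
Total exposure: 2 + 4.5 + 3.5 + 6.5 + 4.5 + 6 = 27 months.
Gamma(α, β) with Poisson data over total exposure Σt gives posterior Gamma(α+Σx, β+Σt) = Gamma(141, 38).
The posterior predictive for a window of length T is Negative Binomial with variance T·α'·(β'+T)/β'² = 4·141·42/1444 = 5922/361.

5922/361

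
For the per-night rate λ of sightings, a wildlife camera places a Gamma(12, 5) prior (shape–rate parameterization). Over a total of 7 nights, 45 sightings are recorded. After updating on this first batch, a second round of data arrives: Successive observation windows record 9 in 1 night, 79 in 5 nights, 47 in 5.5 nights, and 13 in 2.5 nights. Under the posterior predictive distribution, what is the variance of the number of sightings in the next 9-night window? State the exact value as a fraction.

Total count 45 over total exposure 7 nights.
After the first batch: Gamma(12 + 45, 5 + 7) = Gamma(57, 12).
Total count: 9 + 79 + 47 + 13 = 148.
Total exposure: 1 + 5 + 5.5 + 2.5 = 14 nights.
After the second batch: Gamma(57 + 148, 12 + 14) = Gamma(205, 26).
The posterior predictive for a window of length T is Negative Binomial with variance T·α'·(β'+T)/β'² = 9·205·35/676 = 64575/676.

64575/676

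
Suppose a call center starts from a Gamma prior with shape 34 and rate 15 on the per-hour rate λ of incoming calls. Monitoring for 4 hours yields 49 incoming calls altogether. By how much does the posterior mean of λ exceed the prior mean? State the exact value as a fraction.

599/285

Total count 49 over total exposure 4 hours.
The Gamma prior is conjugate for the Poisson rate, so λ | data ~ Gamma(34+49, 15+4) = Gamma(83, 19).
Posterior mean = 83/19 = 83/19; prior mean = 34/15 = 34/15. Difference = 83/19 − 34/15 = 599/285.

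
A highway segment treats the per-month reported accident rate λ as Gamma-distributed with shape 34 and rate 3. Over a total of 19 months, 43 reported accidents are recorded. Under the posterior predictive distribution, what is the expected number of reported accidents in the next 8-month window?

28

Total count 43 over total exposure 19 months.
Conjugate update: add total count to the shape and total exposure to the rate, giving Gamma(77, 22).
Predictive mean over an 8-month window = T·E[λ|data] = 8·77/22 = 28.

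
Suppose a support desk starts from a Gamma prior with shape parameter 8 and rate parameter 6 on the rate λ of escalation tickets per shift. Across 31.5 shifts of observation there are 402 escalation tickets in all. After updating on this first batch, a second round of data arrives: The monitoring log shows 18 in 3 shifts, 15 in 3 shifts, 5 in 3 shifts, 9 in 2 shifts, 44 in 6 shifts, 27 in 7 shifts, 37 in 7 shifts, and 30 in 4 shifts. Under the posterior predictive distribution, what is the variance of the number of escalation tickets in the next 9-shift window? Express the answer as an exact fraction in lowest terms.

Total count 402 over total exposure 31.5 shifts.
After the first batch: Gamma(8 + 402, 6 + 31.5) = Gamma(410, 75/2).
Total count: 18 + 15 + 5 + 9 + 44 + 27 + 37 + 30 = 185.
Total exposure: 3 + 3 + 3 + 2 + 6 + 7 + 7 + 4 = 35 shifts.
After the second batch: Gamma(410 + 185, 75/2 + 35) = Gamma(595, 145/2).
The posterior predictive for a window of length T is Negative Binomial with variance T·α'·(β'+T)/β'² = 9·595·(163/2)/(21025/4) = 349146/4205.

349146/4205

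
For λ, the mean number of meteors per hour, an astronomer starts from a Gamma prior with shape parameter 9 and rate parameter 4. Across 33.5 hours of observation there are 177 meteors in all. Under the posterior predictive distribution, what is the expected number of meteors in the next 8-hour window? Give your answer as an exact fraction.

Total count 177 over total exposure 33.5 hours.
Conjugate update: add total count to the shape and total exposure to the rate, giving Gamma(186, 75/2).
Predictive mean over an 8-hour window = T·E[λ|data] = 8·186/(75/2) = 992/25.

992/25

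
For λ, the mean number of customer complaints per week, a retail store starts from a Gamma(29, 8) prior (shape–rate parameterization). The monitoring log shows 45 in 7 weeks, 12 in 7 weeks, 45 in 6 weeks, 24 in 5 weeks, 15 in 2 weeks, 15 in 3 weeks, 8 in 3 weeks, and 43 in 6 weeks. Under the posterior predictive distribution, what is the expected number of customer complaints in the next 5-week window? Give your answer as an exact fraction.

Total count: 45 + 12 + 45 + 24 + 15 + 15 + 8 + 43 = 207.
Total exposure: 7 + 7 + 6 + 5 + 2 + 3 + 3 + 6 = 39 weeks.
The Gamma prior is conjugate for the Poisson rate, so λ | data ~ Gamma(29+207, 8+39) = Gamma(236, 47).
Predictive mean over a 5-week window = T·E[λ|data] = 5·236/47 = 1180/47.

1180/47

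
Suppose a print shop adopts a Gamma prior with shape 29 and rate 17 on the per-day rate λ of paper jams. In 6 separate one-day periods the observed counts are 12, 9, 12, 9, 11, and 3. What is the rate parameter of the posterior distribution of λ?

Total count: 12 + 9 + 12 + 9 + 11 + 3 = 56.
Total exposure: 6 days.
Posterior: α' = 29 + 56 = 85, β' = 17 + 6 = 23.

23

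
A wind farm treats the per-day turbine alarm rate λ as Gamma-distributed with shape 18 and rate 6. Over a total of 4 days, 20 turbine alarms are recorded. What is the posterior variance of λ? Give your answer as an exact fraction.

19/50

Total count 20 over total exposure 4 days.
Conjugate update: add total count to the shape and total exposure to the rate, giving Gamma(38, 10).
Posterior variance = α'/β'² = 38/100 = 19/50.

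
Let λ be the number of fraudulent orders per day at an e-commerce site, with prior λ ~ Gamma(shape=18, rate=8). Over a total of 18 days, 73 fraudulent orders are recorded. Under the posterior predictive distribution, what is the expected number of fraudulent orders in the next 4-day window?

Total count 73 over total exposure 18 days.
By Gamma–Poisson conjugacy, the posterior is Gamma(α + Σx, β + Σt) = Gamma(18 + 73, 8 + 18) = Gamma(91, 26).
Predictive mean over a 4-day window = T·E[λ|data] = 4·91/26 = 14.

14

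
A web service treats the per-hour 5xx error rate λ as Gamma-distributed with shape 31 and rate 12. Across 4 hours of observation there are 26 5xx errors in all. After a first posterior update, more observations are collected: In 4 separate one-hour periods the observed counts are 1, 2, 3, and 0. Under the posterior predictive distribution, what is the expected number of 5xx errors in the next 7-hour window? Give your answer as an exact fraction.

441/20

Total count 26 over total exposure 4 hours.
After the first batch: Gamma(31 + 26, 12 + 4) = Gamma(57, 16).
Total count: 1 + 2 + 3 + 0 = 6.
Total exposure: 4 hours.
After the second batch: Gamma(57 + 6, 16 + 4) = Gamma(63, 20).
Predictive mean over a 7-hour window = T·E[λ|data] = 7·63/20 = 441/20.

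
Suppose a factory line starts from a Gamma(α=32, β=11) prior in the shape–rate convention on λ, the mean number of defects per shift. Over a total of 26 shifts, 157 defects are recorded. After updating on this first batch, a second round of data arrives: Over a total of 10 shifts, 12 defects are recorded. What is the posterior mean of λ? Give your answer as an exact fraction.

Total count 157 over total exposure 26 shifts.
After the first batch: Gamma(32 + 157, 11 + 26) = Gamma(189, 37).
Total count 12 over total exposure 10 shifts.
After the second batch: Gamma(189 + 12, 37 + 10) = Gamma(201, 47).
Posterior mean = α'/β' = 201/47.

201/47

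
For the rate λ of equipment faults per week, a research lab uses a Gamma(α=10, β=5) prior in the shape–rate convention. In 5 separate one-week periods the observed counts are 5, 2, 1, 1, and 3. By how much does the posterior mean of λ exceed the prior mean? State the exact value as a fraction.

1/5

Total count: 5 + 2 + 1 + 1 + 3 = 12.
Total exposure: 5 weeks.
Posterior: α' = 10 + 12 = 22, β' = 5 + 5 = 10.
Posterior mean = 22/10 = 11/5; prior mean = 10/5 = 2. Difference = 11/5 − 2 = 1/5.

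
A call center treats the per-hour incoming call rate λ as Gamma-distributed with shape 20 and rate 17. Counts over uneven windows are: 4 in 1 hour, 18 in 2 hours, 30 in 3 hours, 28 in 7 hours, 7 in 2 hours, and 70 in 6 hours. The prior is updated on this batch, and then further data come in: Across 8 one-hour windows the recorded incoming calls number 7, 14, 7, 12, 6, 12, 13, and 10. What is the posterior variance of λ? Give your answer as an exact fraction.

129/1058

Total count: 4 + 18 + 30 + 28 + 7 + 70 = 157.
Total exposure: 1 + 2 + 3 + 7 + 2 + 6 = 21 hours.
After the first batch: Gamma(20 + 157, 17 + 21) = Gamma(177, 38).
Total count: 7 + 14 + 7 + 12 + 6 + 12 + 13 + 10 = 81.
Total exposure: 8 hours.
After the second batch: Gamma(177 + 81, 38 + 8) = Gamma(258, 46).
Posterior variance = α'/β'² = 258/2116 = 129/1058.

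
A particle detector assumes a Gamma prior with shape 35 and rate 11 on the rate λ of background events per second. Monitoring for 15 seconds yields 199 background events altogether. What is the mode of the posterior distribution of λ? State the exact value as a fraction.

233/26

Total count 199 over total exposure 15 seconds.
By Gamma–Poisson conjugacy, the posterior is Gamma(α + Σx, β + Σt) = Gamma(35 + 199, 11 + 15) = Gamma(234, 26).
Posterior mode = (α'−1)/β' = 233/26.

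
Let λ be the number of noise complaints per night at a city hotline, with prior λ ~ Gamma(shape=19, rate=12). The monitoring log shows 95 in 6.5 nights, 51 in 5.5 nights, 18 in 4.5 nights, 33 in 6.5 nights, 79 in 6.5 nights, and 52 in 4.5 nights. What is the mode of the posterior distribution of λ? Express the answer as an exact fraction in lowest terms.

Total count: 95 + 51 + 18 + 33 + 79 + 52 = 328.
Total exposure: 6.5 + 5.5 + 4.5 + 6.5 + 6.5 + 4.5 = 34 nights.
By Gamma–Poisson conjugacy, the posterior is Gamma(α + Σx, β + Σt) = Gamma(19 + 328, 12 + 34) = Gamma(347, 46).
Posterior mode = (α'−1)/β' = 346/46 = 173/23.

173/23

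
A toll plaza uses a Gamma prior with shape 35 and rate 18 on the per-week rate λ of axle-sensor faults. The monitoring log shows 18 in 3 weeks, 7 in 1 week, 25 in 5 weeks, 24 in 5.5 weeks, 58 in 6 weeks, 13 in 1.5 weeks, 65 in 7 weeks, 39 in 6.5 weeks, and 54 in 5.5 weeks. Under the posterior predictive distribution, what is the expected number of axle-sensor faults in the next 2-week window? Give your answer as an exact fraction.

Total count: 18 + 7 + 25 + 24 + 58 + 13 + 65 + 39 + 54 = 303.
Total exposure: 3 + 1 + 5 + 5.5 + 6 + 1.5 + 7 + 6.5 + 5.5 = 41 weeks.
Conjugate update: add total count to the shape and total exposure to the rate, giving Gamma(338, 59).
Predictive mean over a 2-week window = T·E[λ|data] = 2·338/59 = 676/59.

676/59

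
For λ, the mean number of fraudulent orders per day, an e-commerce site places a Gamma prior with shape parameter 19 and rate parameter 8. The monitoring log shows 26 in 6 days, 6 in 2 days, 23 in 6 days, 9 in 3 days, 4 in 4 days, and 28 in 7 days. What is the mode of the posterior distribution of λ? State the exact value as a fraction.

Total count: 26 + 6 + 23 + 9 + 4 + 28 = 96.
Total exposure: 6 + 2 + 6 + 3 + 4 + 7 = 28 days.
Posterior: α' = 19 + 96 = 115, β' = 8 + 28 = 36.
Posterior mode = (α'−1)/β' = 114/36 = 19/6.

19/6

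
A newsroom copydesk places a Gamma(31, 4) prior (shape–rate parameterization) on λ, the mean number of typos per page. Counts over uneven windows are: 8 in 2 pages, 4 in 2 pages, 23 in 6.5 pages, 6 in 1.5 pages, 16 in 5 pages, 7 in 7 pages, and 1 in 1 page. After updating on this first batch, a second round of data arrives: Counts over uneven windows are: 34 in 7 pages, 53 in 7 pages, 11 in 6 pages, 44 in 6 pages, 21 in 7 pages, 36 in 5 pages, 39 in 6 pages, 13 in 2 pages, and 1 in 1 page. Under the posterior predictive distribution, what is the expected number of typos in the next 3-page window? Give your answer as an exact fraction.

261/19

Total count: 8 + 4 + 23 + 6 + 16 + 7 + 1 = 65.
Total exposure: 2 + 2 + 6.5 + 1.5 + 5 + 7 + 1 = 25 pages.
After the first batch: Gamma(31 + 65, 4 + 25) = Gamma(96, 29).
Total count: 34 + 53 + 11 + 44 + 21 + 36 + 39 + 13 + 1 = 252.
Total exposure: 7 + 7 + 6 + 6 + 7 + 5 + 6 + 2 + 1 = 47 pages.
After the second batch: Gamma(96 + 252, 29 + 47) = Gamma(348, 76).
Predictive mean over a 3-page window = T·E[λ|data] = 3·348/76 = 261/19.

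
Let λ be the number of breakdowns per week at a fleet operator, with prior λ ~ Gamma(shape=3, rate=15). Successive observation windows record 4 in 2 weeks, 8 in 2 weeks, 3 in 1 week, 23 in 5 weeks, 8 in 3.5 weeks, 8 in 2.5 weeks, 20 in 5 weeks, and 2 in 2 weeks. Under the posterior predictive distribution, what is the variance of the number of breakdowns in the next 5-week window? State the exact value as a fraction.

Total count: 4 + 8 + 3 + 23 + 8 + 8 + 20 + 2 = 76.
Total exposure: 2 + 2 + 1 + 5 + 3.5 + 2.5 + 5 + 2 = 23 weeks.
The Gamma prior is conjugate for the Poisson rate, so λ | data ~ Gamma(3+76, 15+23) = Gamma(79, 38).
The posterior predictive for a window of length T is Negative Binomial with variance T·α'·(β'+T)/β'² = 5·79·43/1444 = 16985/1444.

16985/1444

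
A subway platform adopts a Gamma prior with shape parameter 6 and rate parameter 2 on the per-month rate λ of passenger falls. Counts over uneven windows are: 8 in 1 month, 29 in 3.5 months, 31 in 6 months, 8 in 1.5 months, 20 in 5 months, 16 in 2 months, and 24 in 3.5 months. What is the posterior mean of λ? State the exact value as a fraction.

Total count: 8 + 29 + 31 + 8 + 20 + 16 + 24 = 136.
Total exposure: 1 + 3.5 + 6 + 1.5 + 5 + 2 + 3.5 = 22.5 months.
Posterior: α' = 6 + 136 = 142, β' = 2 + 22.5 = 49/2.
Posterior mean = α'/β' = 142/(49/2) = 284/49.

284/49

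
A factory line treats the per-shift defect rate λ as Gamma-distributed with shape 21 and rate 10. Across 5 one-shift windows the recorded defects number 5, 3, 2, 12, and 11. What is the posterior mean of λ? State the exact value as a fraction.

18/5

Total count: 5 + 3 + 2 + 12 + 11 = 33.
Total exposure: 5 shifts.
Posterior: α' = 21 + 33 = 54, β' = 10 + 5 = 15.
Posterior mean = α'/β' = 54/15 = 18/5.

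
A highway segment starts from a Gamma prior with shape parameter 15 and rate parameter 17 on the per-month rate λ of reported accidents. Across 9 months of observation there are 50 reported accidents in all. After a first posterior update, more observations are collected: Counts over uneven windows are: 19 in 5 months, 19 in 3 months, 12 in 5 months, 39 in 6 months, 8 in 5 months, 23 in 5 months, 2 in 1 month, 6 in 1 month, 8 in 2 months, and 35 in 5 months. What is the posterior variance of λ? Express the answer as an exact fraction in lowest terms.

Total count 50 over total exposure 9 months.
After the first batch: Gamma(15 + 50, 17 + 9) = Gamma(65, 26).
Total count: 19 + 19 + 12 + 39 + 8 + 23 + 2 + 6 + 8 + 35 = 171.
Total exposure: 5 + 3 + 5 + 6 + 5 + 5 + 1 + 1 + 2 + 5 = 38 months.
After the second batch: Gamma(65 + 171, 26 + 38) = Gamma(236, 64).
Posterior variance = α'/β'² = 236/4096 = 59/1024.

59/1024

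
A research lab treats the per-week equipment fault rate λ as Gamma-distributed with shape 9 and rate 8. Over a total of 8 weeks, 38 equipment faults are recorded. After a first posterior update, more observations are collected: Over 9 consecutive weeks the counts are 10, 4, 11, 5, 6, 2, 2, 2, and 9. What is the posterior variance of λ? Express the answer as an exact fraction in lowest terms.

98/625

Total count 38 over total exposure 8 weeks.
After the first batch: Gamma(9 + 38, 8 + 8) = Gamma(47, 16).
Total count: 10 + 4 + 11 + 5 + 6 + 2 + 2 + 2 + 9 = 51.
Total exposure: 9 weeks.
After the second batch: Gamma(47 + 51, 16 + 9) = Gamma(98, 25).
Posterior variance = α'/β'² = 98/625.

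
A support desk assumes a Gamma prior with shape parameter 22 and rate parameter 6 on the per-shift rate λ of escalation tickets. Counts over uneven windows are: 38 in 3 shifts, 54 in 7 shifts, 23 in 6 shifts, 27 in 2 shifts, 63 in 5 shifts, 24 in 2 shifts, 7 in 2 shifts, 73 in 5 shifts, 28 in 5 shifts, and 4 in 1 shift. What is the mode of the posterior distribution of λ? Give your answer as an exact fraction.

Total count: 38 + 54 + 23 + 27 + 63 + 24 + 7 + 73 + 28 + 4 = 341.
Total exposure: 3 + 7 + 6 + 2 + 5 + 2 + 2 + 5 + 5 + 1 = 38 shifts.
Gamma(α, β) with Poisson data over total exposure Σt gives posterior Gamma(α+Σx, β+Σt) = Gamma(363, 44).
Posterior mode = (α'−1)/β' = 362/44 = 181/22.

181/22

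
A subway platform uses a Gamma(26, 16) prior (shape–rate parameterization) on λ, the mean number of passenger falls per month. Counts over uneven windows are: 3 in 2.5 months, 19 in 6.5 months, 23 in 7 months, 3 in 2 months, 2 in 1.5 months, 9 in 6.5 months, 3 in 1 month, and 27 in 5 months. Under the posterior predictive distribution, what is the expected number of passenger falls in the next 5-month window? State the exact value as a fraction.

Total count: 3 + 19 + 23 + 3 + 2 + 9 + 3 + 27 = 89.
Total exposure: 2.5 + 6.5 + 7 + 2 + 1.5 + 6.5 + 1 + 5 = 32 months.
By Gamma–Poisson conjugacy, the posterior is Gamma(α + Σx, β + Σt) = Gamma(26 + 89, 16 + 32) = Gamma(115, 48).
Predictive mean over a 5-month window = T·E[λ|data] = 5·115/48 = 575/48.

575/48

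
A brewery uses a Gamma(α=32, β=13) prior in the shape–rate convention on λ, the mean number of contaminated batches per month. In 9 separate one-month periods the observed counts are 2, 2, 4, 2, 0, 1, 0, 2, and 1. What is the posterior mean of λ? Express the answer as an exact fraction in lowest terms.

Total count: 2 + 2 + 4 + 2 + 0 + 1 + 0 + 2 + 1 = 14.
Total exposure: 9 months.
The Gamma prior is conjugate for the Poisson rate, so λ | data ~ Gamma(32+14, 13+9) = Gamma(46, 22).
Posterior mean = α'/β' = 46/22 = 23/11.

23/11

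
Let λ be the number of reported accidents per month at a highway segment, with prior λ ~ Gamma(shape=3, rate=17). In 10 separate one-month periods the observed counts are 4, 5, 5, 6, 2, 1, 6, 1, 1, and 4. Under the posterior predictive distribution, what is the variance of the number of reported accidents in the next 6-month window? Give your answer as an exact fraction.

Total count: 4 + 5 + 5 + 6 + 2 + 1 + 6 + 1 + 1 + 4 = 35.
Total exposure: 10 months.
Conjugate update: add total count to the shape and total exposure to the rate, giving Gamma(38, 27).
The posterior predictive for a window of length T is Negative Binomial with variance T·α'·(β'+T)/β'² = 6·38·33/729 = 836/81.

836/81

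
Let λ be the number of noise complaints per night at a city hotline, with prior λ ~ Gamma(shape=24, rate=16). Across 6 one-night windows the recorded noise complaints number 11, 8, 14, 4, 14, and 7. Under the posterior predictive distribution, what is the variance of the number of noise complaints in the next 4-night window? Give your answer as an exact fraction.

2132/121

Total count: 11 + 8 + 14 + 4 + 14 + 7 = 58.
Total exposure: 6 nights.
Posterior: α' = 24 + 58 = 82, β' = 16 + 6 = 22.
The posterior predictive for a window of length T is Negative Binomial with variance T·α'·(β'+T)/β'² = 4·82·26/484 = 2132/121.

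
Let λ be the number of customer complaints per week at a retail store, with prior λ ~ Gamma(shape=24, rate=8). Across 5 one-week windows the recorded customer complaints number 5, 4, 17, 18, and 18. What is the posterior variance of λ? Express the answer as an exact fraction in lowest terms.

Total count: 5 + 4 + 17 + 18 + 18 = 62.
Total exposure: 5 weeks.
Posterior: α' = 24 + 62 = 86, β' = 8 + 5 = 13.
Posterior variance = α'/β'² = 86/169.

86/169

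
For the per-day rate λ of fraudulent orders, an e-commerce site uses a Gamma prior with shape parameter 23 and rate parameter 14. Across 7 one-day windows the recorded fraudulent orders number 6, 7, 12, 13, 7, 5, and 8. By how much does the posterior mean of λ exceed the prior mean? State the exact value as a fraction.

31/14

Total count: 6 + 7 + 12 + 13 + 7 + 5 + 8 = 58.
Total exposure: 7 days.
The Gamma prior is conjugate for the Poisson rate, so λ | data ~ Gamma(23+58, 14+7) = Gamma(81, 21).
Posterior mean = 81/21 = 27/7; prior mean = 23/14 = 23/14. Difference = 27/7 − 23/14 = 31/14.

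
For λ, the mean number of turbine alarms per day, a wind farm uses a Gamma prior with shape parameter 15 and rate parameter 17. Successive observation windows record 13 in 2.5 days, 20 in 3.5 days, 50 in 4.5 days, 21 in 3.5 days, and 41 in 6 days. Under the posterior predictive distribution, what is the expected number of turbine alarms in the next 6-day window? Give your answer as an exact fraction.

Total count: 13 + 20 + 50 + 21 + 41 = 145.
Total exposure: 2.5 + 3.5 + 4.5 + 3.5 + 6 = 20 days.
Conjugate update: add total count to the shape and total exposure to the rate, giving Gamma(160, 37).
Predictive mean over a 6-day window = T·E[λ|data] = 6·160/37 = 960/37.

960/37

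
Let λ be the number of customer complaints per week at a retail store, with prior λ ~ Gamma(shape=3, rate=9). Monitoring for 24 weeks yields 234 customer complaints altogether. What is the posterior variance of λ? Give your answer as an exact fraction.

Total count 234 over total exposure 24 weeks.
The Gamma prior is conjugate for the Poisson rate, so λ | data ~ Gamma(3+234, 9+24) = Gamma(237, 33).
Posterior variance = α'/β'² = 237/1089 = 79/363.

79/363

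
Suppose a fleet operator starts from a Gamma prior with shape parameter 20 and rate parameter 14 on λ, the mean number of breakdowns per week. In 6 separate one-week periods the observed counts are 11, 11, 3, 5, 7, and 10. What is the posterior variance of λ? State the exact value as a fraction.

Total count: 11 + 11 + 3 + 5 + 7 + 10 = 47.
Total exposure: 6 weeks.
The Gamma prior is conjugate for the Poisson rate, so λ | data ~ Gamma(20+47, 14+6) = Gamma(67, 20).
Posterior variance = α'/β'² = 67/400.

67/400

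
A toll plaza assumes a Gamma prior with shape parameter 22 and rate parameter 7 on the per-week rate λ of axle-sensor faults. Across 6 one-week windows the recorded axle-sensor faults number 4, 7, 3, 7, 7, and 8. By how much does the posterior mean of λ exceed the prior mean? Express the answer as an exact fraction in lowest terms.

Total count: 4 + 7 + 3 + 7 + 7 + 8 = 36.
Total exposure: 6 weeks.
By Gamma–Poisson conjugacy, the posterior is Gamma(α + Σx, β + Σt) = Gamma(22 + 36, 7 + 6) = Gamma(58, 13).
Posterior mean = 58/13 = 58/13; prior mean = 22/7 = 22/7. Difference = 58/13 − 22/7 = 120/91.

120/91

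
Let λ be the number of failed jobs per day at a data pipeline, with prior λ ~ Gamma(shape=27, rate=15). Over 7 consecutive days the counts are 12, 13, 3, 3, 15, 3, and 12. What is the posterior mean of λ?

Total count: 12 + 13 + 3 + 3 + 15 + 3 + 12 = 61.
Total exposure: 7 days.
Gamma(α, β) with Poisson data over total exposure Σt gives posterior Gamma(α+Σx, β+Σt) = Gamma(88, 22).
Posterior mean = α'/β' = 88/22 = 4.

4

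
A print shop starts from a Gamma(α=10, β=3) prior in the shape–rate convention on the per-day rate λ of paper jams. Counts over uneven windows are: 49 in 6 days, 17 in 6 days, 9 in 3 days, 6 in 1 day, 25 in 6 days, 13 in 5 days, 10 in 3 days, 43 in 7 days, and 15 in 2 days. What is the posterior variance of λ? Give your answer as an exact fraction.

Total count: 49 + 17 + 9 + 6 + 25 + 13 + 10 + 43 + 15 = 187.
Total exposure: 6 + 6 + 3 + 1 + 6 + 5 + 3 + 7 + 2 = 39 days.
Conjugate update: add total count to the shape and total exposure to the rate, giving Gamma(197, 42).
Posterior variance = α'/β'² = 197/1764.

197/1764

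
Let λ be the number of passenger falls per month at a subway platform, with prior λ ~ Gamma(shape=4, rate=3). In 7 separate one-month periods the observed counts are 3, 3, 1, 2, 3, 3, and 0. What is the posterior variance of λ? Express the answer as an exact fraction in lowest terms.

Total count: 3 + 3 + 1 + 2 + 3 + 3 + 0 = 15.
Total exposure: 7 months.
Gamma(α, β) with Poisson data over total exposure Σt gives posterior Gamma(α+Σx, β+Σt) = Gamma(19, 10).
Posterior variance = α'/β'² = 19/100.

19/100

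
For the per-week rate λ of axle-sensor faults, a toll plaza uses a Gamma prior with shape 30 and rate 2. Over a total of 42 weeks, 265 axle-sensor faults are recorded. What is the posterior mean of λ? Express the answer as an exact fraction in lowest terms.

295/44

Total count 265 over total exposure 42 weeks.
Posterior: α' = 30 + 265 = 295, β' = 2 + 42 = 44.
Posterior mean = α'/β' = 295/44.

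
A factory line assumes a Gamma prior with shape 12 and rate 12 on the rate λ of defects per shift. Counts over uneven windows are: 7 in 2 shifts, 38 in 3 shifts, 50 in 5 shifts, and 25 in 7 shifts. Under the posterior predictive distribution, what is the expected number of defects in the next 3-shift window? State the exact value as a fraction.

396/29

Total count: 7 + 38 + 50 + 25 = 120.
Total exposure: 2 + 3 + 5 + 7 = 17 shifts.
Conjugate update: add total count to the shape and total exposure to the rate, giving Gamma(132, 29).
Predictive mean over a 3-shift window = T·E[λ|data] = 3·132/29 = 396/29.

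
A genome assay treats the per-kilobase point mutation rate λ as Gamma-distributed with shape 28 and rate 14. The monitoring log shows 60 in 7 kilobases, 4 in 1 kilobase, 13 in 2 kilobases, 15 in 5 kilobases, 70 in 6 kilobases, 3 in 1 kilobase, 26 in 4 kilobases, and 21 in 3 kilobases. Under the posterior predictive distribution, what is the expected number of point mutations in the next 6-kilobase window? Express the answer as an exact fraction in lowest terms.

Total count: 60 + 4 + 13 + 15 + 70 + 3 + 26 + 21 = 212.
Total exposure: 7 + 1 + 2 + 5 + 6 + 1 + 4 + 3 = 29 kilobases.
By Gamma–Poisson conjugacy, the posterior is Gamma(α + Σx, β + Σt) = Gamma(28 + 212, 14 + 29) = Gamma(240, 43).
Predictive mean over a 6-kilobase window = T·E[λ|data] = 6·240/43 = 1440/43.

1440/43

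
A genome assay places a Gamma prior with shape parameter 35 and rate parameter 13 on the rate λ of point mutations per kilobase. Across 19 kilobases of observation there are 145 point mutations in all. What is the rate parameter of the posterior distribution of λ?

Total count 145 over total exposure 19 kilobases.
By Gamma–Poisson conjugacy, the posterior is Gamma(α + Σx, β + Σt) = Gamma(35 + 145, 13 + 19) = Gamma(180, 32).

32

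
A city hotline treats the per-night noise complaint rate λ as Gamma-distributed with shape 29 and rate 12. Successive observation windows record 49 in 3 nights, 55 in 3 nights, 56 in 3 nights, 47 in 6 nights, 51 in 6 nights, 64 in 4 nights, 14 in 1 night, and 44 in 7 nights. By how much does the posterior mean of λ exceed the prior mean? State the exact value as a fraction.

Total count: 49 + 55 + 56 + 47 + 51 + 64 + 14 + 44 = 380.
Total exposure: 3 + 3 + 3 + 6 + 6 + 4 + 1 + 7 = 33 nights.
By Gamma–Poisson conjugacy, the posterior is Gamma(α + Σx, β + Σt) = Gamma(29 + 380, 12 + 33) = Gamma(409, 45).
Posterior mean = 409/45 = 409/45; prior mean = 29/12 = 29/12. Difference = 409/45 − 29/12 = 1201/180.

1201/180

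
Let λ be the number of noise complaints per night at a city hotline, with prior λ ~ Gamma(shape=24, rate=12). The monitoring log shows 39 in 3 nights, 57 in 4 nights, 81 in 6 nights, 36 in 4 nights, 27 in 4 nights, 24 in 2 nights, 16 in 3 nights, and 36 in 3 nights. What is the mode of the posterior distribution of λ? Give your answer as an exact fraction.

339/41

Total count: 39 + 57 + 81 + 36 + 27 + 24 + 16 + 36 = 316.
Total exposure: 3 + 4 + 6 + 4 + 4 + 2 + 3 + 3 = 29 nights.
Gamma(α, β) with Poisson data over total exposure Σt gives posterior Gamma(α+Σx, β+Σt) = Gamma(340, 41).
Posterior mode = (α'−1)/β' = 339/41.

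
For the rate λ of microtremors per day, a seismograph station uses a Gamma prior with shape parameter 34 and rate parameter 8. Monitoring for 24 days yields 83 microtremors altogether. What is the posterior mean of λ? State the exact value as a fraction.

117/32

Total count 83 over total exposure 24 days.
Conjugate update: add total count to the shape and total exposure to the rate, giving Gamma(117, 32).
Posterior mean = α'/β' = 117/32.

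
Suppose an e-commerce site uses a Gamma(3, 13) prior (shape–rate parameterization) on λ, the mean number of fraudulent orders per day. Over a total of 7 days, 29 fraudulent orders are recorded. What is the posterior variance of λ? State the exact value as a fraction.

Total count 29 over total exposure 7 days.
Posterior: α' = 3 + 29 = 32, β' = 13 + 7 = 20.
Posterior variance = α'/β'² = 32/400 = 2/25.

2/25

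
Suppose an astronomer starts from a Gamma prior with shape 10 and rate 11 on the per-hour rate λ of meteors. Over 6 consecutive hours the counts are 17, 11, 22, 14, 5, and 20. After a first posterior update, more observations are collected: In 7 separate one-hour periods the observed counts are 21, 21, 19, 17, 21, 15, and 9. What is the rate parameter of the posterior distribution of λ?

Total count: 17 + 11 + 22 + 14 + 5 + 20 = 89.
Total exposure: 6 hours.
After the first batch: Gamma(10 + 89, 11 + 6) = Gamma(99, 17).
Total count: 21 + 21 + 19 + 17 + 21 + 15 + 9 = 123.
Total exposure: 7 hours.
After the second batch: Gamma(99 + 123, 17 + 7) = Gamma(222, 24).

24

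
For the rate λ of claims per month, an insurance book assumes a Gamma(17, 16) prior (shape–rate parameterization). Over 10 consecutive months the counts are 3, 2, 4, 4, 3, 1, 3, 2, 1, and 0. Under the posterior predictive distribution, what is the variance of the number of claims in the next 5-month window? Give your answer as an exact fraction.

Total count: 3 + 2 + 4 + 4 + 3 + 1 + 3 + 2 + 1 + 0 = 23.
Total exposure: 10 months.
Posterior: α' = 17 + 23 = 40, β' = 16 + 10 = 26.
The posterior predictive for a window of length T is Negative Binomial with variance T·α'·(β'+T)/β'² = 5·40·31/676 = 1550/169.

1550/169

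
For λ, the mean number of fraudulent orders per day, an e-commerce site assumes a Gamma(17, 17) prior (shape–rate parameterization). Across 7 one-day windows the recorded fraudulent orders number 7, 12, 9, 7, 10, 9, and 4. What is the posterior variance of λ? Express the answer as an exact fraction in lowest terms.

Total count: 7 + 12 + 9 + 7 + 10 + 9 + 4 = 58.
Total exposure: 7 days.
By Gamma–Poisson conjugacy, the posterior is Gamma(α + Σx, β + Σt) = Gamma(17 + 58, 17 + 7) = Gamma(75, 24).
Posterior variance = α'/β'² = 75/576 = 25/192.

25/192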